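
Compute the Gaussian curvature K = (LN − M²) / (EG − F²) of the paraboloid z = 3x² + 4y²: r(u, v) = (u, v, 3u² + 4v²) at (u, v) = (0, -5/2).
K = 48/160801

Coefficients of the first fundamental form: E = 36*u^2 + 1, F = 48*u*v, G = 64*v^2 + 1.
Coefficients of the second fundamental form: L = 6/sqrt(36*u^2 + 64*v^2 + 1), M = 0, N = 8/sqrt(36*u^2 + 64*v^2 + 1).
Assemble K = (LN − M²)/(EG − F²) = 48/(1296*u^4 + 4608*u^2*v^2 + 72*u^2 + 4096*v^4 + 128*v^2 + 1). At (u, v) = (0, -5/2): K = 48/160801.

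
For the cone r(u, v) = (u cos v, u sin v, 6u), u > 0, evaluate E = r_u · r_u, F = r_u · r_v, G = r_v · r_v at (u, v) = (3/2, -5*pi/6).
E = 37;  F = 0;  G = 9/4

Partials: r_u = (cos(v), sin(v), 6), r_v = (-u*sin(v), u*cos(v), 0). As functions of (u, v):
  E = r_u · r_u = 37,
  F = r_u · r_v = 0,
  G = r_v · r_v = u^2.
Evaluating at (u, v) = (3/2, -5*pi/6): E = 37, F = 0, G = 9/4.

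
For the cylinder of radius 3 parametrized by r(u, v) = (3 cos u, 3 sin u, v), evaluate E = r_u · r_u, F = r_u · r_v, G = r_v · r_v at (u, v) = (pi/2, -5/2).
E = 9;  F = 0;  G = 1

Partials: r_u = (-3*sin(u), 3*cos(u), 0), r_v = (0, 0, 1). As functions of (u, v):
  E = r_u · r_u = 9,
  F = r_u · r_v = 0,
  G = r_v · r_v = 1.
Evaluating at (u, v) = (pi/2, -5/2): E = 9, F = 0, G = 1.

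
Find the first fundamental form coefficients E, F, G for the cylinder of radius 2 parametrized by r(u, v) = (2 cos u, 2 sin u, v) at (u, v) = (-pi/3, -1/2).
E = 4;  F = 0;  G = 1

Partials: r_u = (-2*sin(u), 2*cos(u), 0), r_v = (0, 0, 1). As functions of (u, v):
  E = r_u · r_u = 4,
  F = r_u · r_v = 0,
  G = r_v · r_v = 1.
Evaluating at (u, v) = (-pi/3, -1/2): E = 4, F = 0, G = 1.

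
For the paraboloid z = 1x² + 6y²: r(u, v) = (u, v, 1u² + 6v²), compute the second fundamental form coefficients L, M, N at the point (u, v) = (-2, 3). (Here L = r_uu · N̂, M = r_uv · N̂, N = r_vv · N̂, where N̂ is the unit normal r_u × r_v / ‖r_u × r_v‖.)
L = 2*sqrt(1313)/1313;  M = 0;  N = 12*sqrt(1313)/1313

Compute the unit normal N̂(u, v) = (-2*u/sqrt(4*u^2 + 144*v^2 + 1), -12*v/sqrt(4*u^2 + 144*v^2 + 1), 1/sqrt(4*u^2 + 144*v^2 + 1)), and the second partials r_uu, r_uv, r_vv. Take dot products:
  L(u, v) = r_uu · N̂ = 2/sqrt(4*u^2 + 144*v^2 + 1),
  M(u, v) = r_uv · N̂ = 0,
  N(u, v) = r_vv · N̂ = 12/sqrt(4*u^2 + 144*v^2 + 1).
Evaluating at (u, v) = (-2, 3):
  L = 2*sqrt(1313)/1313, M = 0, N = 12*sqrt(1313)/1313.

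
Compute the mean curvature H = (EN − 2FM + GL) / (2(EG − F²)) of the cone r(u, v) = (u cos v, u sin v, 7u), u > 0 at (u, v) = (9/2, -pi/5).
H = 7*sqrt(2)/90

With E = 50, F = 0, G = u^2, L = 0, M = 0, N = 7*sqrt(2)*u^2/(10*Abs(u)), assemble
  H = (EN − 2FM + GL) / (2(EG − F²)) = 7*sqrt(2)/(20*Abs(u)).
At (u, v) = (9/2, -pi/5): H = 7*sqrt(2)/90.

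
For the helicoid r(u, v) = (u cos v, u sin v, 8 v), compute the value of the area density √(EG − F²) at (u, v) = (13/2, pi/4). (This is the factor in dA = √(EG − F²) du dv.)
√(EG − F²)|_{(13/2, pi/4)} = 5*sqrt(17)/2

E = 1, F = 0, G = u^2 + 64, so EG − F² = u^2 + 64. Taking the positive square root: √(EG − F²) = sqrt(u^2 + 64). At (u, v) = (13/2, pi/4): 5*sqrt(17)/2.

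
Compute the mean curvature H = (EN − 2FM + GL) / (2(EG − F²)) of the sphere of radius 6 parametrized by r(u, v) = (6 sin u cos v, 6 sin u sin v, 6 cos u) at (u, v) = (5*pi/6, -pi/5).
H = -1/6

With E = 36, F = 0, G = 36*sin(u)^2, L = -6*sin(u)/Abs(sin(u)), M = 0, N = -6*sin(u)^3/Abs(sin(u)), assemble
  H = (EN − 2FM + GL) / (2(EG − F²)) = -sin(u)/(6*Abs(sin(u))).
At (u, v) = (5*pi/6, -pi/5): H = -1/6.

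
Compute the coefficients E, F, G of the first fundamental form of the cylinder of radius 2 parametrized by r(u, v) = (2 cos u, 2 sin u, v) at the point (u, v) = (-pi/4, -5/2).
E = 4;  F = 0;  G = 1

Partials: r_u = (-2*sin(u), 2*cos(u), 0), r_v = (0, 0, 1). As functions of (u, v):
  E = r_u · r_u = 4,
  F = r_u · r_v = 0,
  G = r_v · r_v = 1.
Evaluating at (u, v) = (-pi/4, -5/2): E = 4, F = 0, G = 1.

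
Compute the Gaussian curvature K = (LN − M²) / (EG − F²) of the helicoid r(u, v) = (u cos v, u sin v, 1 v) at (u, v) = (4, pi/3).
K = -1/289

Coefficients of the first fundamental form: E = 1, F = 0, G = u^2 + 1.
Coefficients of the second fundamental form: L = 0, M = -1/sqrt(u^2 + 1), N = 0.
Assemble K = (LN − M²)/(EG − F²) = -1/(u^2 + 1)^2. At (u, v) = (4, pi/3): K = -1/289.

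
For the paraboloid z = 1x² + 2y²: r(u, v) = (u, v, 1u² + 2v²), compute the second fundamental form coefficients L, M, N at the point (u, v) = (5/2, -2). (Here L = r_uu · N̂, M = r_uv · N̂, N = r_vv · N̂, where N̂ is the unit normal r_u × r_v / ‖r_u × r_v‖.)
L = sqrt(10)/15;  M = 0;  N = 2*sqrt(10)/15

Compute the unit normal N̂(u, v) = (-2*u/sqrt(4*u^2 + 16*v^2 + 1), -4*v/sqrt(4*u^2 + 16*v^2 + 1), 1/sqrt(4*u^2 + 16*v^2 + 1)), and the second partials r_uu, r_uv, r_vv. Take dot products:
  L(u, v) = r_uu · N̂ = 2/sqrt(4*u^2 + 16*v^2 + 1),
  M(u, v) = r_uv · N̂ = 0,
  N(u, v) = r_vv · N̂ = 4/sqrt(4*u^2 + 16*v^2 + 1).
Evaluating at (u, v) = (5/2, -2):
  L = sqrt(10)/15, M = 0, N = 2*sqrt(10)/15.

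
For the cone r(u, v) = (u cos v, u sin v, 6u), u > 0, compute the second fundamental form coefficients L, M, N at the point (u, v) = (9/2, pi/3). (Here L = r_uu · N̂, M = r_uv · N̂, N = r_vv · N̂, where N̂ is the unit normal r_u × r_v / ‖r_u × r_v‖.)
L = 0;  M = 0;  N = 27*sqrt(37)/37

Compute the unit normal N̂(u, v) = (-6*sqrt(37)*u*cos(v)/(37*Abs(u)), -6*sqrt(37)*u*sin(v)/(37*Abs(u)), sqrt(37)*u/(37*Abs(u))), and the second partials r_uu, r_uv, r_vv. Take dot products:
  L(u, v) = r_uu · N̂ = 0,
  M(u, v) = r_uv · N̂ = 0,
  N(u, v) = r_vv · N̂ = 6*sqrt(37)*u^2/(37*Abs(u)).
Evaluating at (u, v) = (9/2, pi/3):
  L = 0, M = 0, N = 27*sqrt(37)/37.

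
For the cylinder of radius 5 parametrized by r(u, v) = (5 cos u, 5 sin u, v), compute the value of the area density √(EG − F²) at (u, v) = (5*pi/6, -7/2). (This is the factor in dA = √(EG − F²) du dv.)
√(EG − F²)|_{(5*pi/6, -7/2)} = 5

E = 25, F = 0, G = 1, so EG − F² = 25. Taking the positive square root: √(EG − F²) = 5. At (u, v) = (5*pi/6, -7/2): 5.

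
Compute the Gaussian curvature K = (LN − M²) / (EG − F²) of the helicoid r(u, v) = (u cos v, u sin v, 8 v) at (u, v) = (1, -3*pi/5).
K = -64/4225

Coefficients of the first fundamental form: E = 1, F = 0, G = u^2 + 64.
Coefficients of the second fundamental form: L = 0, M = -8/sqrt(u^2 + 64), N = 0.
Assemble K = (LN − M²)/(EG − F²) = -64/(u^2 + 64)^2. At (u, v) = (1, -3*pi/5): K = -64/4225.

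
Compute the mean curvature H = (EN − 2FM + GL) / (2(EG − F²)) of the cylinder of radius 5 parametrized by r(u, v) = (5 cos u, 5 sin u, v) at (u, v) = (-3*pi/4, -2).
H = -1/10

With E = 25, F = 0, G = 1, L = -5, M = 0, N = 0, assemble
  H = (EN − 2FM + GL) / (2(EG − F²)) = -1/10.
At (u, v) = (-3*pi/4, -2): H = -1/10.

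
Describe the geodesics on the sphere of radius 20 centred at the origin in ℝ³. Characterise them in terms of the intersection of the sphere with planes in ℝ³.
Geodesics on the sphere of radius 20 are great circles — circles of radius 20 obtained as the intersection of the sphere with planes through the origin (the centre of the sphere).

A curve α(t) of nonzero constant speed on the sphere of radius 20 is a geodesic iff its acceleration α̈ is everywhere normal to the surface, i.e. parallel to the radial vector α(t). Then d/dt(α × α̇) = α̇ × α̇ + α × α̈ = 0, so α × α̇ is a constant vector n ≠ 0 and α(t) · n = 0 for all t: α lies in the plane through the origin with normal n. The intersection of that plane with the sphere is a circle of radius 20 (a great circle). Conversely, a great circle traversed at constant speed has centripetal acceleration pointing at the origin, hence normal to the sphere, so every great circle is a geodesic.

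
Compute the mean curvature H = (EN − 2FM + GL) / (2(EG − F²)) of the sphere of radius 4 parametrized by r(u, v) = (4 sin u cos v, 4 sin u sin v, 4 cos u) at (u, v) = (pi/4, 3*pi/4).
H = -1/4

With E = 16, F = 0, G = 16*sin(u)^2, L = -4*sin(u)/Abs(sin(u)), M = 0, N = -4*sin(u)^3/Abs(sin(u)), assemble
  H = (EN − 2FM + GL) / (2(EG − F²)) = -sin(u)/(4*Abs(sin(u))).
At (u, v) = (pi/4, 3*pi/4): H = -1/4.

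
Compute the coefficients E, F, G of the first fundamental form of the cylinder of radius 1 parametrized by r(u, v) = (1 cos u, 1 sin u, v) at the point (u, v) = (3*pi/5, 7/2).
E = 1;  F = 0;  G = 1

Partials: r_u = (-sin(u), cos(u), 0), r_v = (0, 0, 1). As functions of (u, v):
  E = r_u · r_u = 1,
  F = r_u · r_v = 0,
  G = r_v · r_v = 1.
Evaluating at (u, v) = (3*pi/5, 7/2): E = 1, F = 0, G = 1.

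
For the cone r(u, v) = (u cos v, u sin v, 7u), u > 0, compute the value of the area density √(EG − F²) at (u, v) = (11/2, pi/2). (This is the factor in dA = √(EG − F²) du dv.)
√(EG − F²)|_{(11/2, pi/2)} = 55*sqrt(2)/2

E = 50, F = 0, G = u^2, so EG − F² = 50*u^2. Taking the positive square root: √(EG − F²) = 5*sqrt(2)*Abs(u). At (u, v) = (11/2, pi/2): 55*sqrt(2)/2.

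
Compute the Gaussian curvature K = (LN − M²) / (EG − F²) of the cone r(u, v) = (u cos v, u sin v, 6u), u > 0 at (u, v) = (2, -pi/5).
K = 0

Coefficients of the first fundamental form: E = 37, F = 0, G = u^2.
Coefficients of the second fundamental form: L = 0, M = 0, N = 6*sqrt(37)*u^2/(37*Abs(u)).
Assemble K = (LN − M²)/(EG − F²) = 0. At (u, v) = (2, -pi/5): K = 0.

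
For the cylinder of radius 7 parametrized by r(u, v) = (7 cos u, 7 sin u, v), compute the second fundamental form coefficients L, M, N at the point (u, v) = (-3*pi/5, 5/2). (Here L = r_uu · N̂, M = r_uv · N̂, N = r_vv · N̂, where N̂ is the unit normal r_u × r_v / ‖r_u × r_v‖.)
L = -7;  M = 0;  N = 0

Compute the unit normal N̂(u, v) = (cos(u), sin(u), 0), and the second partials r_uu, r_uv, r_vv. Take dot products:
  L(u, v) = r_uu · N̂ = -7,
  M(u, v) = r_uv · N̂ = 0,
  N(u, v) = r_vv · N̂ = 0.
Evaluating at (u, v) = (-3*pi/5, 5/2):
  L = -7, M = 0, N = 0.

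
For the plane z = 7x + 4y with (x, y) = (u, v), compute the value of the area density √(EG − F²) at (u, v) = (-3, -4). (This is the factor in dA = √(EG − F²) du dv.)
√(EG − F²)|_{(-3, -4)} = sqrt(66)

E = 50, F = 28, G = 17, so EG − F² = 66. Taking the positive square root: √(EG − F²) = sqrt(66). At (u, v) = (-3, -4): sqrt(66).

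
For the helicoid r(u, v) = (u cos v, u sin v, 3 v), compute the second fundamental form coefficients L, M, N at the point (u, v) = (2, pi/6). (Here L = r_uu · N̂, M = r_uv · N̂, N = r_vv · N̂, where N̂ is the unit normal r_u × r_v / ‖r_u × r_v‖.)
L = 0;  M = -3*sqrt(13)/13;  N = 0

Compute the unit normal N̂(u, v) = (3*sin(v)/sqrt(u^2 + 9), -3*cos(v)/sqrt(u^2 + 9), u/sqrt(u^2 + 9)), and the second partials r_uu, r_uv, r_vv. Take dot products:
  L(u, v) = r_uu · N̂ = 0,
  M(u, v) = r_uv · N̂ = -3/sqrt(u^2 + 9),
  N(u, v) = r_vv · N̂ = 0.
Evaluating at (u, v) = (2, pi/6):
  L = 0, M = -3*sqrt(13)/13, N = 0.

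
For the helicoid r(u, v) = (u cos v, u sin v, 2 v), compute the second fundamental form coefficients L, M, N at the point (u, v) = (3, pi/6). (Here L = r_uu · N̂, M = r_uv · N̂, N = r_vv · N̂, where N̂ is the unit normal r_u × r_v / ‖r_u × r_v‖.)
L = 0;  M = -2*sqrt(13)/13;  N = 0

Compute the unit normal N̂(u, v) = (2*sin(v)/sqrt(u^2 + 4), -2*cos(v)/sqrt(u^2 + 4), u/sqrt(u^2 + 4)), and the second partials r_uu, r_uv, r_vv. Take dot products:
  L(u, v) = r_uu · N̂ = 0,
  M(u, v) = r_uv · N̂ = -2/sqrt(u^2 + 4),
  N(u, v) = r_vv · N̂ = 0.
Evaluating at (u, v) = (3, pi/6):
  L = 0, M = -2*sqrt(13)/13, N = 0.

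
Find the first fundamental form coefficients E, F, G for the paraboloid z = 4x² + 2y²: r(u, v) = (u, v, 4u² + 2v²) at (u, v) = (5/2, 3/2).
E = 401;  F = 120;  G = 37

Partials: r_u = (1, 0, 8*u), r_v = (0, 1, 4*v). As functions of (u, v):
  E = r_u · r_u = 64*u^2 + 1,
  F = r_u · r_v = 32*u*v,
  G = r_v · r_v = 16*v^2 + 1.
Evaluating at (u, v) = (5/2, 3/2): E = 401, F = 120, G = 37.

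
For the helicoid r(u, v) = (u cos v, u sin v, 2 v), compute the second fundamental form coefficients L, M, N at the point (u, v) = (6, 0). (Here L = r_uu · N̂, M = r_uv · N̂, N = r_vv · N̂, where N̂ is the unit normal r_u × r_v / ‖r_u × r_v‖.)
L = 0;  M = -sqrt(10)/10;  N = 0

Compute the unit normal N̂(u, v) = (2*sin(v)/sqrt(u^2 + 4), -2*cos(v)/sqrt(u^2 + 4), u/sqrt(u^2 + 4)), and the second partials r_uu, r_uv, r_vv. Take dot products:
  L(u, v) = r_uu · N̂ = 0,
  M(u, v) = r_uv · N̂ = -2/sqrt(u^2 + 4),
  N(u, v) = r_vv · N̂ = 0.
Evaluating at (u, v) = (6, 0):
  L = 0, M = -sqrt(10)/10, N = 0.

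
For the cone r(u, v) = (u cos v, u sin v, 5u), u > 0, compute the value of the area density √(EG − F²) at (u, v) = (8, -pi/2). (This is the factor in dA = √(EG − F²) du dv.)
√(EG − F²)|_{(8, -pi/2)} = 8*sqrt(26)

E = 26, F = 0, G = u^2, so EG − F² = 26*u^2. Taking the positive square root: √(EG − F²) = sqrt(26)*Abs(u). At (u, v) = (8, -pi/2): 8*sqrt(26).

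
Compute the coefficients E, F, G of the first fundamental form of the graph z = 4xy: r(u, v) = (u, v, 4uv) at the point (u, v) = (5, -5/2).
E = 101;  F = -200;  G = 401

Partials: r_u = (1, 0, 4*v), r_v = (0, 1, 4*u). As functions of (u, v):
  E = r_u · r_u = 16*v^2 + 1,
  F = r_u · r_v = 16*u*v,
  G = r_v · r_v = 16*u^2 + 1.
Evaluating at (u, v) = (5, -5/2): E = 101, F = -200, G = 401.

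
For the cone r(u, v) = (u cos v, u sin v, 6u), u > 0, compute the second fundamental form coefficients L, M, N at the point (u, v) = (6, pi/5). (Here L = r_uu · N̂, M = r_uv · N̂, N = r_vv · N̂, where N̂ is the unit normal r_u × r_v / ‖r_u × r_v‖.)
L = 0;  M = 0;  N = 36*sqrt(37)/37

Compute the unit normal N̂(u, v) = (-6*sqrt(37)*u*cos(v)/(37*Abs(u)), -6*sqrt(37)*u*sin(v)/(37*Abs(u)), sqrt(37)*u/(37*Abs(u))), and the second partials r_uu, r_uv, r_vv. Take dot products:
  L(u, v) = r_uu · N̂ = 0,
  M(u, v) = r_uv · N̂ = 0,
  N(u, v) = r_vv · N̂ = 6*sqrt(37)*u^2/(37*Abs(u)).
Evaluating at (u, v) = (6, pi/5):
  L = 0, M = 0, N = 36*sqrt(37)/37.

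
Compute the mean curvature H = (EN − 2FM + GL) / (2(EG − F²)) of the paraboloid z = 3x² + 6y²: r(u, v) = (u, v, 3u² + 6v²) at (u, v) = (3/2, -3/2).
H = 1467*sqrt(406)/164836

With E = 36*u^2 + 1, F = 72*u*v, G = 144*v^2 + 1, L = 6/sqrt(36*u^2 + 144*v^2 + 1), M = 0, N = 12/sqrt(36*u^2 + 144*v^2 + 1), assemble
  H = (EN − 2FM + GL) / (2(EG − F²)) = 9*(24*u^2 + 48*v^2 + 1)/(36*u^2 + 144*v^2 + 1)^(3/2).
At (u, v) = (3/2, -3/2): H = 1467*sqrt(406)/164836.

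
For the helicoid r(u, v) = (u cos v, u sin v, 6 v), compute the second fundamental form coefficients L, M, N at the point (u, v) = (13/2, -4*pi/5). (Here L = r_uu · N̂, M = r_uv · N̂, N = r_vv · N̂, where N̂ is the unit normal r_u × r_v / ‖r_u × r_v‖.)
L = 0;  M = -12*sqrt(313)/313;  N = 0

Compute the unit normal N̂(u, v) = (6*sin(v)/sqrt(u^2 + 36), -6*cos(v)/sqrt(u^2 + 36), u/sqrt(u^2 + 36)), and the second partials r_uu, r_uv, r_vv. Take dot products:
  L(u, v) = r_uu · N̂ = 0,
  M(u, v) = r_uv · N̂ = -6/sqrt(u^2 + 36),
  N(u, v) = r_vv · N̂ = 0.
Evaluating at (u, v) = (13/2, -4*pi/5):
  L = 0, M = -12*sqrt(313)/313, N = 0.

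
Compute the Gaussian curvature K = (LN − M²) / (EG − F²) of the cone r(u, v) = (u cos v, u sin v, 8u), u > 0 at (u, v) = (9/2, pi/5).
K = 0

Coefficients of the first fundamental form: E = 65, F = 0, G = u^2.
Coefficients of the second fundamental form: L = 0, M = 0, N = 8*sqrt(65)*u^2/(65*Abs(u)).
Assemble K = (LN − M²)/(EG − F²) = 0. At (u, v) = (9/2, pi/5): K = 0.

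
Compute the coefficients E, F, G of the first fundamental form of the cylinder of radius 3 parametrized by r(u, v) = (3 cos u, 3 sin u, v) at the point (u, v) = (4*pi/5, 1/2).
E = 9;  F = 0;  G = 1

Partials: r_u = (-3*sin(u), 3*cos(u), 0), r_v = (0, 0, 1). As functions of (u, v):
  E = r_u · r_u = 9,
  F = r_u · r_v = 0,
  G = r_v · r_v = 1.
Evaluating at (u, v) = (4*pi/5, 1/2): E = 9, F = 0, G = 1.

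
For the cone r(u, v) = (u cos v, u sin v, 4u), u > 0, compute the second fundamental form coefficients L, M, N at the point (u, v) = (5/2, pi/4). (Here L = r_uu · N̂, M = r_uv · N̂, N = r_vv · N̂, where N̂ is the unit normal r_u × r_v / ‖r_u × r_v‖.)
L = 0;  M = 0;  N = 10*sqrt(17)/17

Compute the unit normal N̂(u, v) = (-4*sqrt(17)*u*cos(v)/(17*Abs(u)), -4*sqrt(17)*u*sin(v)/(17*Abs(u)), sqrt(17)*u/(17*Abs(u))), and the second partials r_uu, r_uv, r_vv. Take dot products:
  L(u, v) = r_uu · N̂ = 0,
  M(u, v) = r_uv · N̂ = 0,
  N(u, v) = r_vv · N̂ = 4*sqrt(17)*u^2/(17*Abs(u)).
Evaluating at (u, v) = (5/2, pi/4):
  L = 0, M = 0, N = 10*sqrt(17)/17.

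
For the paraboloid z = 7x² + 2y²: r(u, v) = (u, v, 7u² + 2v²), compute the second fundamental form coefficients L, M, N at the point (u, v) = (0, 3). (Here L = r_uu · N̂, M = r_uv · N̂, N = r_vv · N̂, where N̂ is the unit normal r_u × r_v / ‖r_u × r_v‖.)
L = 14*sqrt(145)/145;  M = 0;  N = 4*sqrt(145)/145

Compute the unit normal N̂(u, v) = (-14*u/sqrt(196*u^2 + 16*v^2 + 1), -4*v/sqrt(196*u^2 + 16*v^2 + 1), 1/sqrt(196*u^2 + 16*v^2 + 1)), and the second partials r_uu, r_uv, r_vv. Take dot products:
  L(u, v) = r_uu · N̂ = 14/sqrt(196*u^2 + 16*v^2 + 1),
  M(u, v) = r_uv · N̂ = 0,
  N(u, v) = r_vv · N̂ = 4/sqrt(196*u^2 + 16*v^2 + 1).
Evaluating at (u, v) = (0, 3):
  L = 14*sqrt(145)/145, M = 0, N = 4*sqrt(145)/145.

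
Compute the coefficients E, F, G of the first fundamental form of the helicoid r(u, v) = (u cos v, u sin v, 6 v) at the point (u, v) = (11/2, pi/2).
E = 1;  F = 0;  G = 265/4

Partials: r_u = (cos(v), sin(v), 0), r_v = (-u*sin(v), u*cos(v), 6). As functions of (u, v):
  E = r_u · r_u = 1,
  F = r_u · r_v = 0,
  G = r_v · r_v = u^2 + 36.
Evaluating at (u, v) = (11/2, pi/2): E = 1, F = 0, G = 265/4.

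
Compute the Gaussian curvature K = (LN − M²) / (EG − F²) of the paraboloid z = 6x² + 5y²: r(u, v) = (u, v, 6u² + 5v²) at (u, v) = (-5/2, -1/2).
K = 30/214369

Coefficients of the first fundamental form: E = 144*u^2 + 1, F = 120*u*v, G = 100*v^2 + 1.
Coefficients of the second fundamental form: L = 12/sqrt(144*u^2 + 100*v^2 + 1), M = 0, N = 10/sqrt(144*u^2 + 100*v^2 + 1).
Assemble K = (LN − M²)/(EG − F²) = 120/(20736*u^4 + 28800*u^2*v^2 + 288*u^2 + 10000*v^4 + 200*v^2 + 1). At (u, v) = (-5/2, -1/2): K = 30/214369.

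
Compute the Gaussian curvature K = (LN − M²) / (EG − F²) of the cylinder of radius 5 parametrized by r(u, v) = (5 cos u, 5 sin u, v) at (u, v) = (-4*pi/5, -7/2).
K = 0

Coefficients of the first fundamental form: E = 25, F = 0, G = 1.
Coefficients of the second fundamental form: L = -5, M = 0, N = 0.
Assemble K = (LN − M²)/(EG − F²) = 0. At (u, v) = (-4*pi/5, -7/2): K = 0.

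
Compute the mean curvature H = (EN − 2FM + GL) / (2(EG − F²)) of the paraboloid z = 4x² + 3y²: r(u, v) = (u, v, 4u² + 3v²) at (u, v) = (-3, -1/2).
H = 1771*sqrt(586)/343396

With E = 64*u^2 + 1, F = 48*u*v, G = 36*v^2 + 1, L = 8/sqrt(64*u^2 + 36*v^2 + 1), M = 0, N = 6/sqrt(64*u^2 + 36*v^2 + 1), assemble
  H = (EN − 2FM + GL) / (2(EG − F²)) = (192*u^2 + 144*v^2 + 7)/(64*u^2 + 36*v^2 + 1)^(3/2).
At (u, v) = (-3, -1/2): H = 1771*sqrt(586)/343396.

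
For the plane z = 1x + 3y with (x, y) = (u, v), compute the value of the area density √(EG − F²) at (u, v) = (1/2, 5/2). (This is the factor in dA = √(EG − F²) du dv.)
√(EG − F²)|_{(1/2, 5/2)} = sqrt(11)

E = 2, F = 3, G = 10, so EG − F² = 11. Taking the positive square root: √(EG − F²) = sqrt(11). At (u, v) = (1/2, 5/2): sqrt(11).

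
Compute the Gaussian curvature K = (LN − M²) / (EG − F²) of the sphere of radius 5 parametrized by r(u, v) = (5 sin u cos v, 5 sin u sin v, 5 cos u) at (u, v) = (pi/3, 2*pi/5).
K = 1/25

Coefficients of the first fundamental form: E = 25, F = 0, G = 25*sin(u)^2.
Coefficients of the second fundamental form: L = -5*sin(u)/Abs(sin(u)), M = 0, N = -5*sin(u)^3/Abs(sin(u)).
Assemble K = (LN − M²)/(EG − F²) = 1/25. At (u, v) = (pi/3, 2*pi/5): K = 1/25.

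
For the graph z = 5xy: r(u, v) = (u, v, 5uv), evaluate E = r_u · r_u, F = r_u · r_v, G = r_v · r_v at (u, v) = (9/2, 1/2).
E = 29/4;  F = 225/4;  G = 2029/4

Partials: r_u = (1, 0, 5*v), r_v = (0, 1, 5*u). As functions of (u, v):
  E = r_u · r_u = 25*v^2 + 1,
  F = r_u · r_v = 25*u*v,
  G = r_v · r_v = 25*u^2 + 1.
Evaluating at (u, v) = (9/2, 1/2): E = 29/4, F = 225/4, G = 2029/4.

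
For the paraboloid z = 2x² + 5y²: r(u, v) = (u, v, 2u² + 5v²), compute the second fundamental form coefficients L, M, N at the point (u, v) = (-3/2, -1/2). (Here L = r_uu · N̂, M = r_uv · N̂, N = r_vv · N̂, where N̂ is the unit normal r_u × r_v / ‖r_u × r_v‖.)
L = 2*sqrt(62)/31;  M = 0;  N = 5*sqrt(62)/31

Compute the unit normal N̂(u, v) = (-4*u/sqrt(16*u^2 + 100*v^2 + 1), -10*v/sqrt(16*u^2 + 100*v^2 + 1), 1/sqrt(16*u^2 + 100*v^2 + 1)), and the second partials r_uu, r_uv, r_vv. Take dot products:
  L(u, v) = r_uu · N̂ = 4/sqrt(16*u^2 + 100*v^2 + 1),
  M(u, v) = r_uv · N̂ = 0,
  N(u, v) = r_vv · N̂ = 10/sqrt(16*u^2 + 100*v^2 + 1).
Evaluating at (u, v) = (-3/2, -1/2):
  L = 2*sqrt(62)/31, M = 0, N = 5*sqrt(62)/31.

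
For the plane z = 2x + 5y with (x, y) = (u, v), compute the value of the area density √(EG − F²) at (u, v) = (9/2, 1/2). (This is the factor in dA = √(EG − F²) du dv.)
√(EG − F²)|_{(9/2, 1/2)} = sqrt(30)

E = 5, F = 10, G = 26, so EG − F² = 30. Taking the positive square root: √(EG − F²) = sqrt(30). At (u, v) = (9/2, 1/2): sqrt(30).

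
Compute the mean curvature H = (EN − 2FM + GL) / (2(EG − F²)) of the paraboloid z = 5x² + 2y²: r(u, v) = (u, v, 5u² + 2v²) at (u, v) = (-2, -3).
H = 1527*sqrt(545)/297025

With E = 100*u^2 + 1, F = 40*u*v, G = 16*v^2 + 1, L = 10/sqrt(100*u^2 + 16*v^2 + 1), M = 0, N = 4/sqrt(100*u^2 + 16*v^2 + 1), assemble
  H = (EN − 2FM + GL) / (2(EG − F²)) = (200*u^2 + 80*v^2 + 7)/(100*u^2 + 16*v^2 + 1)^(3/2).
At (u, v) = (-2, -3): H = 1527*sqrt(545)/297025.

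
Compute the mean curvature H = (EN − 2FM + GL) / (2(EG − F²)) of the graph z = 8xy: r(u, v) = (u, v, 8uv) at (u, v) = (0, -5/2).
H = 0

With E = 64*v^2 + 1, F = 64*u*v, G = 64*u^2 + 1, L = 0, M = 8/sqrt(64*u^2 + 64*v^2 + 1), N = 0, assemble
  H = (EN − 2FM + GL) / (2(EG − F²)) = -512*u*v/(64*u^2 + 64*v^2 + 1)^(3/2).
At (u, v) = (0, -5/2): H = 0.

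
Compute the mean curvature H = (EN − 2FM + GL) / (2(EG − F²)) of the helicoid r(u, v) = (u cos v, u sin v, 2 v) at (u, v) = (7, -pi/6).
H = 0

With E = 1, F = 0, G = u^2 + 4, L = 0, M = -2/sqrt(u^2 + 4), N = 0, assemble
  H = (EN − 2FM + GL) / (2(EG − F²)) = 0.
At (u, v) = (7, -pi/6): H = 0.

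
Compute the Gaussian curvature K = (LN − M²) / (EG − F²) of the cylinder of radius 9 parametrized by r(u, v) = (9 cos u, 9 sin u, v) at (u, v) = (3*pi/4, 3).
K = 0

Coefficients of the first fundamental form: E = 81, F = 0, G = 1.
Coefficients of the second fundamental form: L = -9, M = 0, N = 0.
Assemble K = (LN − M²)/(EG − F²) = 0. At (u, v) = (3*pi/4, 3): K = 0.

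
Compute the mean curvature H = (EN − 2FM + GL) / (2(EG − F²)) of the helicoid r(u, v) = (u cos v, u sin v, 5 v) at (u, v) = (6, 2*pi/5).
H = 0

With E = 1, F = 0, G = u^2 + 25, L = 0, M = -5/sqrt(u^2 + 25), N = 0, assemble
  H = (EN − 2FM + GL) / (2(EG − F²)) = 0.
At (u, v) = (6, 2*pi/5): H = 0.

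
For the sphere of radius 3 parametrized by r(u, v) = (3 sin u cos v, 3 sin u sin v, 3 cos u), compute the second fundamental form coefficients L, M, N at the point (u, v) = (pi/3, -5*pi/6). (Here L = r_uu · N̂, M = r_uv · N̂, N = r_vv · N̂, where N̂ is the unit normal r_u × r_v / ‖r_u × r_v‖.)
L = -3;  M = 0;  N = -9/4

Compute the unit normal N̂(u, v) = (sin(u)^2*cos(v)/Abs(sin(u)), sin(u)^2*sin(v)/Abs(sin(u)), sin(2*u)/(2*Abs(sin(u)))), and the second partials r_uu, r_uv, r_vv. Take dot products:
  L(u, v) = r_uu · N̂ = -3*sin(u)/Abs(sin(u)),
  M(u, v) = r_uv · N̂ = 0,
  N(u, v) = r_vv · N̂ = -3*sin(u)^3/Abs(sin(u)).
Evaluating at (u, v) = (pi/3, -5*pi/6):
  L = -3, M = 0, N = -9/4.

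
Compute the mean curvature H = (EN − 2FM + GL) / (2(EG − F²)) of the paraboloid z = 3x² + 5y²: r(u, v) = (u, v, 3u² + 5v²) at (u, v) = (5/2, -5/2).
H = 3008*sqrt(851)/724201

With E = 36*u^2 + 1, F = 60*u*v, G = 100*v^2 + 1, L = 6/sqrt(36*u^2 + 100*v^2 + 1), M = 0, N = 10/sqrt(36*u^2 + 100*v^2 + 1), assemble
  H = (EN − 2FM + GL) / (2(EG − F²)) = 4*(45*u^2 + 75*v^2 + 2)/(36*u^2 + 100*v^2 + 1)^(3/2).
At (u, v) = (5/2, -5/2): H = 3008*sqrt(851)/724201.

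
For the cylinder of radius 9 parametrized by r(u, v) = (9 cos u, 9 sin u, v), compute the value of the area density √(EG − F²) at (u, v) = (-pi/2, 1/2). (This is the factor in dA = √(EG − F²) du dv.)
√(EG − F²)|_{(-pi/2, 1/2)} = 9

E = 81, F = 0, G = 1, so EG − F² = 81. Taking the positive square root: √(EG − F²) = 9. At (u, v) = (-pi/2, 1/2): 9.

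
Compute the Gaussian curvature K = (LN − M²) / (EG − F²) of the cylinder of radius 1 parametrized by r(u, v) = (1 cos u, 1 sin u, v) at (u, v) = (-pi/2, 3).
K = 0

Coefficients of the first fundamental form: E = 1, F = 0, G = 1.
Coefficients of the second fundamental form: L = -1, M = 0, N = 0.
Assemble K = (LN − M²)/(EG − F²) = 0. At (u, v) = (-pi/2, 3): K = 0.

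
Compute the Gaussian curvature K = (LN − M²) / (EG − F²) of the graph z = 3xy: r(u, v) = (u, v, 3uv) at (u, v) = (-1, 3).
K = -9/8281

Coefficients of the first fundamental form: E = 9*v^2 + 1, F = 9*u*v, G = 9*u^2 + 1.
Coefficients of the second fundamental form: L = 0, M = 3/sqrt(9*u^2 + 9*v^2 + 1), N = 0.
Assemble K = (LN − M²)/(EG − F²) = -9/(81*u^4 + 162*u^2*v^2 + 18*u^2 + 81*v^4 + 18*v^2 + 1). At (u, v) = (-1, 3): K = -9/8281.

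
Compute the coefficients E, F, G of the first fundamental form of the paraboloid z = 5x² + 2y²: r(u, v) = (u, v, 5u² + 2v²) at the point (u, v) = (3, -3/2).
E = 901;  F = -180;  G = 37

Partials: r_u = (1, 0, 10*u), r_v = (0, 1, 4*v). As functions of (u, v):
  E = r_u · r_u = 100*u^2 + 1,
  F = r_u · r_v = 40*u*v,
  G = r_v · r_v = 16*v^2 + 1.
Evaluating at (u, v) = (3, -3/2): E = 901, F = -180, G = 37.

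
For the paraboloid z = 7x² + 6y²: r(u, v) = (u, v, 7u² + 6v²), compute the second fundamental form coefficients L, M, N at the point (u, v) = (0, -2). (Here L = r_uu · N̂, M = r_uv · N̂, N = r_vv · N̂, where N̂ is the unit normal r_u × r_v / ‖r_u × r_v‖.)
L = 14*sqrt(577)/577;  M = 0;  N = 12*sqrt(577)/577

Compute the unit normal N̂(u, v) = (-14*u/sqrt(196*u^2 + 144*v^2 + 1), -12*v/sqrt(196*u^2 + 144*v^2 + 1), 1/sqrt(196*u^2 + 144*v^2 + 1)), and the second partials r_uu, r_uv, r_vv. Take dot products:
  L(u, v) = r_uu · N̂ = 14/sqrt(196*u^2 + 144*v^2 + 1),
  M(u, v) = r_uv · N̂ = 0,
  N(u, v) = r_vv · N̂ = 12/sqrt(196*u^2 + 144*v^2 + 1).
Evaluating at (u, v) = (0, -2):
  L = 14*sqrt(577)/577, M = 0, N = 12*sqrt(577)/577.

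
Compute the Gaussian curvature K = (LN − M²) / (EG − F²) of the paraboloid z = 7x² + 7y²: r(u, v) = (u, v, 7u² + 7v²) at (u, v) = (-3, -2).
K = 196/6497401

Coefficients of the first fundamental form: E = 196*u^2 + 1, F = 196*u*v, G = 196*v^2 + 1.
Coefficients of the second fundamental form: L = 14/sqrt(196*u^2 + 196*v^2 + 1), M = 0, N = 14/sqrt(196*u^2 + 196*v^2 + 1).
Assemble K = (LN − M²)/(EG − F²) = 196/(38416*u^4 + 76832*u^2*v^2 + 392*u^2 + 38416*v^4 + 392*v^2 + 1). At (u, v) = (-3, -2): K = 196/6497401.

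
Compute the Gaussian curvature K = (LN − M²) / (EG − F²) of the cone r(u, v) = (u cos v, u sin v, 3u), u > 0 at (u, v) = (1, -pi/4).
K = 0

Coefficients of the first fundamental form: E = 10, F = 0, G = u^2.
Coefficients of the second fundamental form: L = 0, M = 0, N = 3*sqrt(10)*u^2/(10*Abs(u)).
Assemble K = (LN − M²)/(EG − F²) = 0. At (u, v) = (1, -pi/4): K = 0.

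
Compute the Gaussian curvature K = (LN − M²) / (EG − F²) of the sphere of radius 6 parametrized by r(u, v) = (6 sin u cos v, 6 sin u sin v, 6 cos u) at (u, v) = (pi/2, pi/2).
K = 1/36

Coefficients of the first fundamental form: E = 36, F = 0, G = 36*sin(u)^2.
Coefficients of the second fundamental form: L = -6*sin(u)/Abs(sin(u)), M = 0, N = -6*sin(u)^3/Abs(sin(u)).
Assemble K = (LN − M²)/(EG − F²) = 1/36. At (u, v) = (pi/2, pi/2): K = 1/36.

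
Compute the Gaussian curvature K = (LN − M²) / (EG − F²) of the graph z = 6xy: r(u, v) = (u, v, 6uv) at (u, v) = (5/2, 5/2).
K = -36/203401

Coefficients of the first fundamental form: E = 36*v^2 + 1, F = 36*u*v, G = 36*u^2 + 1.
Coefficients of the second fundamental form: L = 0, M = 6/sqrt(36*u^2 + 36*v^2 + 1), N = 0.
Assemble K = (LN − M²)/(EG − F²) = -36/(1296*u^4 + 2592*u^2*v^2 + 72*u^2 + 1296*v^4 + 72*v^2 + 1). At (u, v) = (5/2, 5/2): K = -36/203401.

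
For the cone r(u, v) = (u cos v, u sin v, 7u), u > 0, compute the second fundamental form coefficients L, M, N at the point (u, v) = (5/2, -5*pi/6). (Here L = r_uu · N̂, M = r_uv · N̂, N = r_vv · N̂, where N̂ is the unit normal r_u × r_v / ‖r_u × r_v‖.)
L = 0;  M = 0;  N = 7*sqrt(2)/4

Compute the unit normal N̂(u, v) = (-7*sqrt(2)*u*cos(v)/(10*Abs(u)), -7*sqrt(2)*u*sin(v)/(10*Abs(u)), sqrt(2)*u/(10*Abs(u))), and the second partials r_uu, r_uv, r_vv. Take dot products:
  L(u, v) = r_uu · N̂ = 0,
  M(u, v) = r_uv · N̂ = 0,
  N(u, v) = r_vv · N̂ = 7*sqrt(2)*u^2/(10*Abs(u)).
Evaluating at (u, v) = (5/2, -5*pi/6):
  L = 0, M = 0, N = 7*sqrt(2)/4.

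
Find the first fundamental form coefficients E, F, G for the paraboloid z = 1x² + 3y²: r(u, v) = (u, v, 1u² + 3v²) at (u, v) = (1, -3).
E = 5;  F = -36;  G = 325

Partials: r_u = (1, 0, 2*u), r_v = (0, 1, 6*v). As functions of (u, v):
  E = r_u · r_u = 4*u^2 + 1,
  F = r_u · r_v = 12*u*v,
  G = r_v · r_v = 36*v^2 + 1.
Evaluating at (u, v) = (1, -3): E = 5, F = -36, G = 325.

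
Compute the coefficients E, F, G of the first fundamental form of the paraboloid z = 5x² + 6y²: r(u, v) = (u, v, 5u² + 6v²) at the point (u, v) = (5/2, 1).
E = 626;  F = 300;  G = 145

Partials: r_u = (1, 0, 10*u), r_v = (0, 1, 12*v). As functions of (u, v):
  E = r_u · r_u = 100*u^2 + 1,
  F = r_u · r_v = 120*u*v,
  G = r_v · r_v = 144*v^2 + 1.
Evaluating at (u, v) = (5/2, 1): E = 626, F = 300, G = 145.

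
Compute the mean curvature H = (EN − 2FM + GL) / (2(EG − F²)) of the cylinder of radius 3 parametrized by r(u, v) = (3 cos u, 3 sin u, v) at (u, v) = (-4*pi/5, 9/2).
H = -1/6

With E = 9, F = 0, G = 1, L = -3, M = 0, N = 0, assemble
  H = (EN − 2FM + GL) / (2(EG − F²)) = -1/6.
At (u, v) = (-4*pi/5, 9/2): H = -1/6.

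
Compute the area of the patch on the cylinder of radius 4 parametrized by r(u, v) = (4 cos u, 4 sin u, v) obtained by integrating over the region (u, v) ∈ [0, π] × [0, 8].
Area = 32*pi

Area = ∫∫ √(EG − F²) du dv with √(EG − F²) = 4. Integrating over [0, π] × [0, 8] gives 32*pi.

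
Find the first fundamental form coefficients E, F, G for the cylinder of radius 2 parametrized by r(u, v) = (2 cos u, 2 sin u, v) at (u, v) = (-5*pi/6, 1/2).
E = 4;  F = 0;  G = 1

Partials: r_u = (-2*sin(u), 2*cos(u), 0), r_v = (0, 0, 1). As functions of (u, v):
  E = r_u · r_u = 4,
  F = r_u · r_v = 0,
  G = r_v · r_v = 1.
Evaluating at (u, v) = (-5*pi/6, 1/2): E = 4, F = 0, G = 1.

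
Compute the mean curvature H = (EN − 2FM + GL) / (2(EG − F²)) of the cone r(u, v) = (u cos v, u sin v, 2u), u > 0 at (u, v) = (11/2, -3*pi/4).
H = 2*sqrt(5)/55

With E = 5, F = 0, G = u^2, L = 0, M = 0, N = 2*sqrt(5)*u^2/(5*Abs(u)), assemble
  H = (EN − 2FM + GL) / (2(EG − F²)) = sqrt(5)/(5*Abs(u)).
At (u, v) = (11/2, -3*pi/4): H = 2*sqrt(5)/55.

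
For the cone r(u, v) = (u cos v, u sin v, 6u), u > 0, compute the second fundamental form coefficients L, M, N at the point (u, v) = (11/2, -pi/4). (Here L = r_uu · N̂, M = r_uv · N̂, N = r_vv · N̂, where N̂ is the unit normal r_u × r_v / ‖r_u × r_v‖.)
L = 0;  M = 0;  N = 33*sqrt(37)/37

Compute the unit normal N̂(u, v) = (-6*sqrt(37)*u*cos(v)/(37*Abs(u)), -6*sqrt(37)*u*sin(v)/(37*Abs(u)), sqrt(37)*u/(37*Abs(u))), and the second partials r_uu, r_uv, r_vv. Take dot products:
  L(u, v) = r_uu · N̂ = 0,
  M(u, v) = r_uv · N̂ = 0,
  N(u, v) = r_vv · N̂ = 6*sqrt(37)*u^2/(37*Abs(u)).
Evaluating at (u, v) = (11/2, -pi/4):
  L = 0, M = 0, N = 33*sqrt(37)/37.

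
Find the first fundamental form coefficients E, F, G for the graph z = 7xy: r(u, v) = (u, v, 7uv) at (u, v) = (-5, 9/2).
E = 3973/4;  F = -2205/2;  G = 1226

Partials: r_u = (1, 0, 7*v), r_v = (0, 1, 7*u). As functions of (u, v):
  E = r_u · r_u = 49*v^2 + 1,
  F = r_u · r_v = 49*u*v,
  G = r_v · r_v = 49*u^2 + 1.
Evaluating at (u, v) = (-5, 9/2): E = 3973/4, F = -2205/2, G = 1226.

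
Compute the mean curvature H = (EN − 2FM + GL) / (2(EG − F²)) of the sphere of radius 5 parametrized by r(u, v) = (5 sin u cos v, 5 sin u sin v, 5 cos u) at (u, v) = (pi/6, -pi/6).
H = -1/5

With E = 25, F = 0, G = 25*sin(u)^2, L = -5*sin(u)/Abs(sin(u)), M = 0, N = -5*sin(u)^3/Abs(sin(u)), assemble
  H = (EN − 2FM + GL) / (2(EG − F²)) = -sin(u)/(5*Abs(sin(u))).
At (u, v) = (pi/6, -pi/6): H = -1/5.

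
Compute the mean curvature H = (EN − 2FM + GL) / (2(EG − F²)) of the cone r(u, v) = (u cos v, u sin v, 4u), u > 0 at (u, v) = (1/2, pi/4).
H = 4*sqrt(17)/17

With E = 17, F = 0, G = u^2, L = 0, M = 0, N = 4*sqrt(17)*u^2/(17*Abs(u)), assemble
  H = (EN − 2FM + GL) / (2(EG − F²)) = 2*sqrt(17)/(17*Abs(u)).
At (u, v) = (1/2, pi/4): H = 4*sqrt(17)/17.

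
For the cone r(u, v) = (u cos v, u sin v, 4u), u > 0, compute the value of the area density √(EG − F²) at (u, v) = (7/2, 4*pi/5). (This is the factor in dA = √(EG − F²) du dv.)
√(EG − F²)|_{(7/2, 4*pi/5)} = 7*sqrt(17)/2

E = 17, F = 0, G = u^2, so EG − F² = 17*u^2. Taking the positive square root: √(EG − F²) = sqrt(17)*Abs(u). At (u, v) = (7/2, 4*pi/5): 7*sqrt(17)/2.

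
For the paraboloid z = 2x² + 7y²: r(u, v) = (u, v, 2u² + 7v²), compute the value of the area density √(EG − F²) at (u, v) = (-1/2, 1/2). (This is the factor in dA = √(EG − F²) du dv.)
√(EG − F²)|_{(-1/2, 1/2)} = 3*sqrt(6)

E = 16*u^2 + 1, F = 56*u*v, G = 196*v^2 + 1, so EG − F² = 16*u^2 + 196*v^2 + 1. Taking the positive square root: √(EG − F²) = sqrt(16*u^2 + 196*v^2 + 1). At (u, v) = (-1/2, 1/2): 3*sqrt(6).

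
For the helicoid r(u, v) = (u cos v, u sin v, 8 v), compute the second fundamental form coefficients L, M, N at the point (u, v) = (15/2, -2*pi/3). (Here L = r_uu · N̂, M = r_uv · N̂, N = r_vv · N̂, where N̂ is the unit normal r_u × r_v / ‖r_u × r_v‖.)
L = 0;  M = -16*sqrt(481)/481;  N = 0

Compute the unit normal N̂(u, v) = (8*sin(v)/sqrt(u^2 + 64), -8*cos(v)/sqrt(u^2 + 64), u/sqrt(u^2 + 64)), and the second partials r_uu, r_uv, r_vv. Take dot products:
  L(u, v) = r_uu · N̂ = 0,
  M(u, v) = r_uv · N̂ = -8/sqrt(u^2 + 64),
  N(u, v) = r_vv · N̂ = 0.
Evaluating at (u, v) = (15/2, -2*pi/3):
  L = 0, M = -16*sqrt(481)/481, N = 0.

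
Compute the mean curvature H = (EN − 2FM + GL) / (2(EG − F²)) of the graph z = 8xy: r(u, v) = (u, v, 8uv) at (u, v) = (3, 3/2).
H = -2304*sqrt(721)/519841

With E = 64*v^2 + 1, F = 64*u*v, G = 64*u^2 + 1, L = 0, M = 8/sqrt(64*u^2 + 64*v^2 + 1), N = 0, assemble
  H = (EN − 2FM + GL) / (2(EG − F²)) = -512*u*v/(64*u^2 + 64*v^2 + 1)^(3/2).
At (u, v) = (3, 3/2): H = -2304*sqrt(721)/519841.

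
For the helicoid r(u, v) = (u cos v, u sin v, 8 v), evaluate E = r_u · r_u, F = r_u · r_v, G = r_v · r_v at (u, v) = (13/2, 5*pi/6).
E = 1;  F = 0;  G = 425/4

Partials: r_u = (cos(v), sin(v), 0), r_v = (-u*sin(v), u*cos(v), 8). As functions of (u, v):
  E = r_u · r_u = 1,
  F = r_u · r_v = 0,
  G = r_v · r_v = u^2 + 64.
Evaluating at (u, v) = (13/2, 5*pi/6): E = 1, F = 0, G = 425/4.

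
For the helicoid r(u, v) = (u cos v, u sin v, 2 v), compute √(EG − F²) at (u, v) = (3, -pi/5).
√(EG − F²)|_{(3, -pi/5)} = sqrt(13)

E = 1, F = 0, G = u^2 + 4; EG − F² = u^2 + 4; √(EG − F²) = sqrt(u^2 + 4). At the given point: sqrt(13).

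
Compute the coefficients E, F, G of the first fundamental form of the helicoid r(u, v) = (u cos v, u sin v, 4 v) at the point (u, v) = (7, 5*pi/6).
E = 1;  F = 0;  G = 65

Partials: r_u = (cos(v), sin(v), 0), r_v = (-u*sin(v), u*cos(v), 4). As functions of (u, v):
  E = r_u · r_u = 1,
  F = r_u · r_v = 0,
  G = r_v · r_v = u^2 + 16.
Evaluating at (u, v) = (7, 5*pi/6): E = 1, F = 0, G = 65.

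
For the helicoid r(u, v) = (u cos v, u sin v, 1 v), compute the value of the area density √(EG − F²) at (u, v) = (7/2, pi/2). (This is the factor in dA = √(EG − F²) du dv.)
√(EG − F²)|_{(7/2, pi/2)} = sqrt(53)/2

E = 1, F = 0, G = u^2 + 1, so EG − F² = u^2 + 1. Taking the positive square root: √(EG − F²) = sqrt(u^2 + 1). At (u, v) = (7/2, pi/2): sqrt(53)/2.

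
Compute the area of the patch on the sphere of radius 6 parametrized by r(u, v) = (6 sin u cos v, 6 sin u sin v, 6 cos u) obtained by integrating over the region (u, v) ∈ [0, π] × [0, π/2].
Area = 36*pi

Area = ∫∫ √(EG − F²) du dv with √(EG − F²) = 36*Abs(sin(u)). Integrating over [0, π] × [0, π/2] gives 36*pi.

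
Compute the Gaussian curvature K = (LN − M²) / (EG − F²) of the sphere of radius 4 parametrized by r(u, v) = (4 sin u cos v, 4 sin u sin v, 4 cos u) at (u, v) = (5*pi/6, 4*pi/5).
K = 1/16

Coefficients of the first fundamental form: E = 16, F = 0, G = 16*sin(u)^2.
Coefficients of the second fundamental form: L = -4*sin(u)/Abs(sin(u)), M = 0, N = -4*sin(u)^3/Abs(sin(u)).
Assemble K = (LN − M²)/(EG − F²) = 1/16. At (u, v) = (5*pi/6, 4*pi/5): K = 1/16.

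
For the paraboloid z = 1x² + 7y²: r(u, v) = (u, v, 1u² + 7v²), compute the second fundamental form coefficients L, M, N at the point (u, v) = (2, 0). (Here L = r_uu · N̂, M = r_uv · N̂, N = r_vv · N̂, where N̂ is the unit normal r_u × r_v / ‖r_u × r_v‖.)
L = 2*sqrt(17)/17;  M = 0;  N = 14*sqrt(17)/17

Compute the unit normal N̂(u, v) = (-2*u/sqrt(4*u^2 + 196*v^2 + 1), -14*v/sqrt(4*u^2 + 196*v^2 + 1), 1/sqrt(4*u^2 + 196*v^2 + 1)), and the second partials r_uu, r_uv, r_vv. Take dot products:
  L(u, v) = r_uu · N̂ = 2/sqrt(4*u^2 + 196*v^2 + 1),
  M(u, v) = r_uv · N̂ = 0,
  N(u, v) = r_vv · N̂ = 14/sqrt(4*u^2 + 196*v^2 + 1).
Evaluating at (u, v) = (2, 0):
  L = 2*sqrt(17)/17, M = 0, N = 14*sqrt(17)/17.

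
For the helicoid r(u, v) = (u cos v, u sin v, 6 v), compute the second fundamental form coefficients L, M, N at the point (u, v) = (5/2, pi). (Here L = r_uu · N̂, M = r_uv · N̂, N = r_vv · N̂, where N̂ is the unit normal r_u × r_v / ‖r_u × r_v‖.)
L = 0;  M = -12/13;  N = 0

Compute the unit normal N̂(u, v) = (6*sin(v)/sqrt(u^2 + 36), -6*cos(v)/sqrt(u^2 + 36), u/sqrt(u^2 + 36)), and the second partials r_uu, r_uv, r_vv. Take dot products:
  L(u, v) = r_uu · N̂ = 0,
  M(u, v) = r_uv · N̂ = -6/sqrt(u^2 + 36),
  N(u, v) = r_vv · N̂ = 0.
Evaluating at (u, v) = (5/2, pi):
  L = 0, M = -12/13, N = 0.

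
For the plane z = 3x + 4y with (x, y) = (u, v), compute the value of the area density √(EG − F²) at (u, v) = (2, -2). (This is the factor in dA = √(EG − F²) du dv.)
√(EG − F²)|_{(2, -2)} = sqrt(26)

E = 10, F = 12, G = 17, so EG − F² = 26. Taking the positive square root: √(EG − F²) = sqrt(26). At (u, v) = (2, -2): sqrt(26).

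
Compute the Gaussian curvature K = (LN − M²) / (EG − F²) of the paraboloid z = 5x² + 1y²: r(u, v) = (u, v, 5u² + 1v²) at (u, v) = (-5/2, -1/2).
K = 20/393129

Coefficients of the first fundamental form: E = 100*u^2 + 1, F = 20*u*v, G = 4*v^2 + 1.
Coefficients of the second fundamental form: L = 10/sqrt(100*u^2 + 4*v^2 + 1), M = 0, N = 2/sqrt(100*u^2 + 4*v^2 + 1).
Assemble K = (LN − M²)/(EG − F²) = 20/(10000*u^4 + 800*u^2*v^2 + 200*u^2 + 16*v^4 + 8*v^2 + 1). At (u, v) = (-5/2, -1/2): K = 20/393129.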